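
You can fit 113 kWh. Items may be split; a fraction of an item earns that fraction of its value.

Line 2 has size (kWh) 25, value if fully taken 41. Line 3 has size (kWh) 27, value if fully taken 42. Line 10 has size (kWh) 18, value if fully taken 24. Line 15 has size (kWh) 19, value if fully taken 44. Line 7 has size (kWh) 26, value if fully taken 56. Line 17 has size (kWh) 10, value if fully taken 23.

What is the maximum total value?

214

Rank by value-to-size ratio: Line 15 44/19≈2.32, Line 17 23/10≈2.3, Line 7 56/26≈2.15, Line 2 41/25≈1.64, Line 3 42/27≈1.56, Line 10 24/18≈1.33.
Line 15: take in full, 19 kWh for value 44 — 94 left.
All 10 kWh of Line 17 fit (value 23) — 84 remain.
Line 7: take in full, 26 kWh for value 56 — 58 left.
Line 2: take in full, 25 kWh for value 41 — 33 left.
All 27 kWh of Line 3 fit (value 42) — 6 remain.
Fill the last 6 kWh with part of Line 10: 6/18 of it earns 8.
Total value = 214.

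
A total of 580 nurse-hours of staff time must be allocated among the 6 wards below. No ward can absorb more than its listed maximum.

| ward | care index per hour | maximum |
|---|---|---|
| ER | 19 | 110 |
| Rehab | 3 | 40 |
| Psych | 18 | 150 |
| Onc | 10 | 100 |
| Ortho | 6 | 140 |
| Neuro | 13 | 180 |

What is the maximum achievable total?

Order the wards by care index per hour: ER 19 > Psych 18 > Neuro 13 > Onc 10 > Ortho 6 > Rehab 3.
ER takes 110 to reach its cap of 110 — 470 left.
Psych takes 150 to reach its cap of 150 — 320 left.
Give Neuro 180 to hit its cap of 180 — 140 left.
Give Onc 100 to hit its cap of 100 — 40 left.
Ortho: +40 (room for 140) → 40. Pool exhausted.
Total = 19×110 + 18×150 + 10×100 + 6×40 + 13×180 = 8370.

8370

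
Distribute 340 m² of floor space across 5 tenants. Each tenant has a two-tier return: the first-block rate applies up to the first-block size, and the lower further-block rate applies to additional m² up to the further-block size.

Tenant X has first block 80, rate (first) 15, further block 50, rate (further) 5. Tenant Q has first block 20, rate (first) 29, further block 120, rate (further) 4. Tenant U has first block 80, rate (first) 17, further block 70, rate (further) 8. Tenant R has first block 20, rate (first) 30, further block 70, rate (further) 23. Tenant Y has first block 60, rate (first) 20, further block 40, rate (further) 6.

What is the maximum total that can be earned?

Treat each block as its own option and order by rate: Tenant R/T1 30 > Tenant Q/T1 29 > Tenant R/T2 23 > Tenant Y/T1 20 > Tenant U/T1 17 > Tenant X/T1 15 > Tenant U/T2 8 > Tenant Y/T2 6 > Tenant X/T2 5 > Tenant Q/T2 4.
Tenant R/T1 (30): +20 — 320 left.
Tenant Q/T1 (29): +20 — 300 left.
Fill Tenant R T2 block (70 at 23) — 230 left.
Fill Tenant Y T1 block (60 at 20) — 170 left.
Tenant U/T1 (17): +80 — 90 left.
Fill Tenant X T1 block (80 at 15) — 10 left.
10 remain; put them into Tenant U T2 at 8.
Total = 30×20 + 29×20 + 23×70 + 20×60 + 17×80 + 15×80 + 8×10 = 6630.

6630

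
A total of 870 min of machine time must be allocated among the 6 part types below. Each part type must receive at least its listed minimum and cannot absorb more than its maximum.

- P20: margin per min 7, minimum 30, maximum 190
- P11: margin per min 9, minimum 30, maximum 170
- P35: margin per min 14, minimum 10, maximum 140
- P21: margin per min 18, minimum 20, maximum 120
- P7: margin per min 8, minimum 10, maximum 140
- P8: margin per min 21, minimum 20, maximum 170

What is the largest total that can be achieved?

Meeting every minimum uses 30+30+10+20+10+20 = 120 min, leaving 750.
Highest margin per min first: P8 21 > P21 18 > P35 14 > P11 9 > P7 8 > P20 7.
P8 takes 150 more to reach its cap of 170 — 600 left.
P21: +100 to 120 (cap) — 500 left.
P35 takes 130 more to reach its cap of 140 — 370 left.
P11 takes 140 more to reach its cap of 170 — 230 left.
Give P7 130 more to hit its cap of 140 — 100 left.
P20: +100 (room for 160) → 130. Pool exhausted.
Total = 7×130 + 9×170 + 14×140 + 18×120 + 8×140 + 21×170 = 11250.

11250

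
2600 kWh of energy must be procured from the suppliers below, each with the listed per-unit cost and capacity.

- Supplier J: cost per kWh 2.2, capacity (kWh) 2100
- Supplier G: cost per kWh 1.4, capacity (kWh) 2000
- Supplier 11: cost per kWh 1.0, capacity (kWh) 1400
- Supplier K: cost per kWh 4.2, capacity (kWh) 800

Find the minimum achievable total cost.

3080

Use suppliers in increasing cost order.
Supplier 11 at 1.0: take all 1400 kWh → 1200 still needed.
Supplier G (1.4): take the remaining 1200 → done.
Supplier J, Supplier K: unused.
Cost = 1400×1.0 + 1200×1.4 = 3080.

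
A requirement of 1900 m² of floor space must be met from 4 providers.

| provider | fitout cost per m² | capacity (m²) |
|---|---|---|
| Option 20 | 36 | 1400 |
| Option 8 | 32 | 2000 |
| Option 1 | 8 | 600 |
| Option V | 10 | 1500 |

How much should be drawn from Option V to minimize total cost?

1300

Cheapest first:
Take 600 from Option 1 at 8 → need 1300 more.
Option V at 10: take 1300 of its 1500 → requirement met.
Option 8, Option 20: unused.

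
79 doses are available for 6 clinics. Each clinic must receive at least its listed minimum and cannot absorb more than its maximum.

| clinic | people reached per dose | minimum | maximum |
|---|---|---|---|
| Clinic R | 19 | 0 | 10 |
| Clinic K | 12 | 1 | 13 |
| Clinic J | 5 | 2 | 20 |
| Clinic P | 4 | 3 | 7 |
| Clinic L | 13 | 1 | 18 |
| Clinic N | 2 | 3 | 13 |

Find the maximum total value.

Meeting every minimum uses 0+1+2+3+1+3 = 10 doses, leaving 69.
Order the clinics by people reached per dose: Clinic R 19 > Clinic L 13 > Clinic K 12 > Clinic J 5 > Clinic P 4 > Clinic N 2.
Clinic R takes 10 more to reach its cap of 10 ; 59 left.
Give Clinic L 17 more to hit its cap of 18 ; 42 left.
Give Clinic K 12 more to hit its cap of 13 ; 30 left.
Give Clinic J 18 more to hit its cap of 20 ; 12 left.
Give Clinic P 4 more to hit its cap of 7 ; 8 left.
Clinic N has room for 10 more but only 8 remain, so it gets 11.
Total = 19×10 + 12×13 + 5×20 + 4×7 + 13×18 + 2×11 = 730.

730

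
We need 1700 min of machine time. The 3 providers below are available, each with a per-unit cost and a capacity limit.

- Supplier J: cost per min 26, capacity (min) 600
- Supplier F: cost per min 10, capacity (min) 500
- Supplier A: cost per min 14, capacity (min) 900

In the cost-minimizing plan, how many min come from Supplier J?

300

Fill from the cheapest provider first.
Supplier F (10): use full 500 — 1200 min to go.
Supplier A at 14: take all 900 min — 300 still needed.
Supplier J (26): take the remaining 300 — done.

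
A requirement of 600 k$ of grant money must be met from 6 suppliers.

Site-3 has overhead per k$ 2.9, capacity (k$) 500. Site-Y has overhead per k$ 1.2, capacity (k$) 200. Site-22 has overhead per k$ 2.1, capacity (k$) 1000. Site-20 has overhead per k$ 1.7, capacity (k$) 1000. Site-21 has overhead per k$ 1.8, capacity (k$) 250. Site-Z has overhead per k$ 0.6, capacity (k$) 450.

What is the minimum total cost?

450

Cheapest first:
Site-Z at 0.6: take all 450 k$ ; 150 still needed.
Site-Y (1.2): take the remaining 150 ; done.
Site-20, Site-21, Site-22, Site-3: unused.
Cost = 450×0.6 + 150×1.2 = 450.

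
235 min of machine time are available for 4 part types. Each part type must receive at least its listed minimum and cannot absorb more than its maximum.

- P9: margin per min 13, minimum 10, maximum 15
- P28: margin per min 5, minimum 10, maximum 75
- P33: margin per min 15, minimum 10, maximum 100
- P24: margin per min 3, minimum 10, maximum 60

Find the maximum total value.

2205

Meeting every minimum uses 10+10+10+10 = 40 min, leaving 195.
Highest margin per min first: P33 15 > P9 13 > P28 5 > P24 3.
P33: +90 to 100 (cap) ; 105 left.
Give P9 5 more to hit its cap of 15 ; 100 left.
Give P28 65 more to hit its cap of 75 ; 35 left.
P24: +35 (room for 50) → 45. Pool exhausted.
Total = 13×15 + 5×75 + 15×100 + 3×45 = 2205.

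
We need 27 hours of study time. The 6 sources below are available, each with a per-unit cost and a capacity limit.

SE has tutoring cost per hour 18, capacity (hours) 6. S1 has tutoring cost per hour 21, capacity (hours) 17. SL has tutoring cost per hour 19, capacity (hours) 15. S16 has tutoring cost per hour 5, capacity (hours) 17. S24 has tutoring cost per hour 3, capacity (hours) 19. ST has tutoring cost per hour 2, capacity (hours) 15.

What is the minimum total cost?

66

Use sources in increasing cost order.
Take 15 from ST at 2 ; need 12 more.
S24 at 3: take 12 of its 19 ; requirement met.
S16, SE, SL, S1: unused.
Cost = 15×2 + 12×3 = 66.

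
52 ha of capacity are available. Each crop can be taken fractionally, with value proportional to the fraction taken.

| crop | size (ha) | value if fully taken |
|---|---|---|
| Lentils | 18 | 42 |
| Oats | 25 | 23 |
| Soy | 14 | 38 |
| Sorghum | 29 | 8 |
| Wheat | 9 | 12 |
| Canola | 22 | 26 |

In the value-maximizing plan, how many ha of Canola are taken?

11

Best value per unit of size first: Soy 38/14≈2.71, Lentils 42/18≈2.33, Wheat 12/9≈1.33, Canola 26/22≈1.18, Oats 23/25≈0.92, Sorghum 8/29≈0.276.
Soy: take in full, 14 ha for value 38 — 38 left.
Take all of Lentils (18 ha, value 42) — 20 ha left.
All 9 ha of Wheat fit (value 12) — 11 remain.
Fill the last 11 ha with part of Canola: 11/22 of it earns 13.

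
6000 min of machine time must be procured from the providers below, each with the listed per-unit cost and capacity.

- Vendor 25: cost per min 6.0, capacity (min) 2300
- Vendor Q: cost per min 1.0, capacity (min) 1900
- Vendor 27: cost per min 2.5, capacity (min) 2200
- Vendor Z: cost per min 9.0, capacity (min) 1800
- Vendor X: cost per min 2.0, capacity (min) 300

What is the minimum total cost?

Use providers in increasing cost order.
Vendor Q at 1.0: take all 1900 min ; 4100 still needed.
Take 300 from Vendor X at 2.0 ; need 3800 more.
Vendor 27 at 2.5: take all 2200 min ; 1600 still needed.
Take 1600 from Vendor 25 at 6.0 to finish.
Vendor Z: unused.
Cost = 1900×1.0 + 300×2.0 + 2200×2.5 + 1600×6.0 = 17600.

17600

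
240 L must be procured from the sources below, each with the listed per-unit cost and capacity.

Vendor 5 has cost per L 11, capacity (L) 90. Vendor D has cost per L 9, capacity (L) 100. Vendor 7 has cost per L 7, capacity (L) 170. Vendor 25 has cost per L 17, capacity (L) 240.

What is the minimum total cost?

1820

Use sources in increasing cost order.
Take 170 from Vendor 7 at 7 → need 70 more.
Vendor D (9): take the remaining 70 → done.
Vendor 5, Vendor 25: unused.
Cost = 170×7 + 70×9 = 1820.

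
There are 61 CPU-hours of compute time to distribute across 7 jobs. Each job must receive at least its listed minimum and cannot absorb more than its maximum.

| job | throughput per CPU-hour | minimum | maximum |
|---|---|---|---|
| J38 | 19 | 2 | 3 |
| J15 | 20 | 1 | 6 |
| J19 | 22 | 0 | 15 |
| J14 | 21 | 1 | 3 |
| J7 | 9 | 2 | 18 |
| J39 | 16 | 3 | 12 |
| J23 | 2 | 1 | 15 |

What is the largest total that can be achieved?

Meeting every minimum uses 2+1+0+1+2+3+1 = 10 CPU-hours, leaving 51.
Highest throughput per CPU-hour first: J19 22 > J14 21 > J15 20 > J38 19 > J39 16 > J7 9 > J23 2.
J19 takes 15 more to reach its cap of 15 — 36 left.
Give J14 2 more to hit its cap of 3 — 34 left.
Give J15 5 more to hit its cap of 6 — 29 left.
J38: +1 to 3 (cap) — 28 left.
J39: +9 to 12 (cap) — 19 left.
Give J7 16 more to hit its cap of 18 — 3 left.
J23 has room for 14 more but only 3 remain, so it gets 4.
Total = 19×3 + 20×6 + 22×15 + 21×3 + 9×18 + 16×12 + 2×4 = 932.

932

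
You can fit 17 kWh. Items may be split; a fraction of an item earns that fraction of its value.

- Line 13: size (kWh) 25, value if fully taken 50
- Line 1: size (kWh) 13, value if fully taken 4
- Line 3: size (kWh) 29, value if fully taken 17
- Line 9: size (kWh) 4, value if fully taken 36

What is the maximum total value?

Sort by value density: Line 9 36/4≈9, Line 13 50/25≈2, Line 3 17/29≈0.586, Line 1 4/13≈0.308.
All 4 kWh of Line 9 fit (value 36) ; 13 remain.
13 kWh left: a 13/25 share of Line 13 gives 50×13/25 = 26.
Total value = 62.

62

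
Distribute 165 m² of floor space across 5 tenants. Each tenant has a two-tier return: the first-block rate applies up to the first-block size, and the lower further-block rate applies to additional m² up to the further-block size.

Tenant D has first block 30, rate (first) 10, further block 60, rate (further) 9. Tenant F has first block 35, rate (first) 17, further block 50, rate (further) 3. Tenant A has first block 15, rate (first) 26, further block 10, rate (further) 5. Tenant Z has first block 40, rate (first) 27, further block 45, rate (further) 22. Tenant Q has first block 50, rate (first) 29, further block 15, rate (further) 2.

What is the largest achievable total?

Order all 10 blocks by rate: Tenant Q/first 29 > Tenant Z/first 27 > Tenant A/first 26 > Tenant Z/second 22 > Tenant F/first 17 > Tenant D/first 10 > Tenant D/second 9 > Tenant A/second 5 > Tenant F/second 3 > Tenant Q/second 2.
Fill Tenant Q first block (50 at 29) — 115 left.
Tenant Z first at 27: fill all 40 — 75 left.
Tenant A/first (26): +15 — 60 left.
Fill Tenant Z second block (45 at 22) — 15 left.
15 remain; put them into Tenant F first at 17.
Total = 29×50 + 27×40 + 26×15 + 22×45 + 17×15 = 4165.

4165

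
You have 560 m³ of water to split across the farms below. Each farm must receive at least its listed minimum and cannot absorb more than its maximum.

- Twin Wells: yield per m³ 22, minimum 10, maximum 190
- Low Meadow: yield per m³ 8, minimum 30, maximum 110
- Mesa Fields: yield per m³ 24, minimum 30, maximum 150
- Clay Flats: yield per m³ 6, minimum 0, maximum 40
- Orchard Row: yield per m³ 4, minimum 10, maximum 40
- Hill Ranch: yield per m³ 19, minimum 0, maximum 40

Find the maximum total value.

Meeting every minimum uses 10+30+30+0+10+0 = 80 m³, leaving 480.
Order the farms by yield per m³: Mesa Fields 24 > Twin Wells 22 > Hill Ranch 19 > Low Meadow 8 > Clay Flats 6 > Orchard Row 4.
Mesa Fields takes 120 more to reach its cap of 150 → 360 left.
Twin Wells takes 180 more to reach its cap of 190 → 180 left.
Give Hill Ranch 40 more to hit its cap of 40 → 140 left.
Low Meadow takes 80 more to reach its cap of 110 → 60 left.
Clay Flats takes 40 more to reach its cap of 40 → 20 left.
Orchard Row: +20 (room for 30) → 30. Pool exhausted.
Total = 22×190 + 8×110 + 24×150 + 6×40 + 4×30 + 19×40 = 9780.

9780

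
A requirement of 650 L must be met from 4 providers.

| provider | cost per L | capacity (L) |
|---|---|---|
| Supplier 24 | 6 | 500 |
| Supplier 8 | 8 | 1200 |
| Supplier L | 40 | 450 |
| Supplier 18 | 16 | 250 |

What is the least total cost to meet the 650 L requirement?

4200

Cheapest first:
Supplier 24 at 6: take all 500 L — 150 still needed.
Supplier 8 at 8: take 150 of its 1200 — requirement met.
Supplier 18, Supplier L: unused.
Cost = 500×6 + 150×8 = 4200.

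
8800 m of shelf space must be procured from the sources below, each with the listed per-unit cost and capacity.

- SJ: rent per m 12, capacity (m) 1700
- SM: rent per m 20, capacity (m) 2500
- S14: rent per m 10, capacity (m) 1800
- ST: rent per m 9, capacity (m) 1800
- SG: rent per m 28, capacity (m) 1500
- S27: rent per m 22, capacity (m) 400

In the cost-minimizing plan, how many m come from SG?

600

Fill from the cheapest source first.
Take 1800 from ST at 9 — need 7000 more.
S14 at 10: take all 1800 m — 5200 still needed.
Take 1700 from SJ at 12 — need 3500 more.
Take 2500 from SM at 20 — need 1000 more.
Take 400 from S27 at 22 — need 600 more.
SG at 28: take 600 of its 1500 — requirement met.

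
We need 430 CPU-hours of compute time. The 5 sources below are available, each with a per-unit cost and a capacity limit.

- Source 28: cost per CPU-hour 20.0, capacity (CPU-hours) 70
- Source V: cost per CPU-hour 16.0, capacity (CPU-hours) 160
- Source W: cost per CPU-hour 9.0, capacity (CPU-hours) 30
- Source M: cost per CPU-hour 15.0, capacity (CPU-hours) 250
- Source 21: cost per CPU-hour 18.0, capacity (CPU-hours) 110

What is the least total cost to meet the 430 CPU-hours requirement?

6420

Fill from the cheapest source first.
Source W at 9.0: take all 30 CPU-hours — 400 still needed.
Source M at 15.0: take all 250 CPU-hours — 150 still needed.
Source V (16.0): take the remaining 150 — done.
Source 21, Source 28: unused.
Cost = 30×9.0 + 250×15.0 + 150×16.0 = 6420.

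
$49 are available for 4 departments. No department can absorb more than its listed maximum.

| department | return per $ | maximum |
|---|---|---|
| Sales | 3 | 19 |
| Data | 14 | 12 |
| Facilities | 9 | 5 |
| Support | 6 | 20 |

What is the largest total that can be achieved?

Order the departments by return per $: Data 14 > Facilities 9 > Support 6 > Sales 3.
Data takes 12 to reach its cap of 12 — 37 left.
Facilities takes 5 to reach its cap of 5 — 32 left.
Support takes 20 to reach its cap of 20 — 12 left.
Only 12 left; Sales takes them to reach 12.
Total = 3×12 + 14×12 + 9×5 + 6×20 = 369.

369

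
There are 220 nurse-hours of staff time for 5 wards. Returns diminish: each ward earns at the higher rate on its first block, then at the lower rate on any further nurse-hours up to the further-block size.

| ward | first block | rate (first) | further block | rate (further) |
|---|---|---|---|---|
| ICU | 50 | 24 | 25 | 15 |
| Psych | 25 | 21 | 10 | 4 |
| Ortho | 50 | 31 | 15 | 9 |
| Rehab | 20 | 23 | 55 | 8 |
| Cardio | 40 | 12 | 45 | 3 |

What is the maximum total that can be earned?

Treat each block as its own option and order by rate: Ortho/first 31 > ICU/first 24 > Rehab/first 23 > Psych/first 21 > ICU/second 15 > Cardio/first 12 > Ortho/second 9 > Rehab/second 8 > Psych/second 4 > Cardio/second 3.
Ortho first at 31: fill all 50 ; 170 left.
Fill ICU first block (50 at 24) ; 120 left.
Rehab/first (23): +20 ; 100 left.
Psych first at 21: fill all 25 ; 75 left.
ICU second at 15: fill all 25 ; 50 left.
Fill Cardio first block (40 at 12) ; 10 left.
Ortho second at 9: only 10 left, fill 10.
Total = 31×50 + 24×50 + 23×20 + 21×25 + 15×25 + 12×40 + 9×10 = 4680.

4680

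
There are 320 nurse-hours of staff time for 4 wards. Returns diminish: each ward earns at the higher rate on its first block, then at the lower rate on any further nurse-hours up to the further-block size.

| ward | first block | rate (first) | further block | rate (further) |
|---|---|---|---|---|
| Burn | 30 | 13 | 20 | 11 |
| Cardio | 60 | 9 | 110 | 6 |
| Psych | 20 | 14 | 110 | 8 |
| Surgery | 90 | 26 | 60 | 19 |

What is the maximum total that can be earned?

Rank every tier by rate: Surgery/first 26 > Surgery/second 19 > Psych/first 14 > Burn/first 13 > Burn/second 11 > Cardio/first 9 > Psych/second 8 > Cardio/second 6.
Surgery/first (26): +90 → 230 left.
Surgery/second (19): +60 → 170 left.
Fill Psych first block (20 at 14) → 150 left.
Fill Burn first block (30 at 13) → 120 left.
Burn second at 11: fill all 20 → 100 left.
Cardio/first (9): +60 → 40 left.
Psych/second: +40 of 110 at 8; pool empty.
Total = 26×90 + 19×60 + 14×20 + 13×30 + 11×20 + 9×60 + 8×40 = 5230.

5230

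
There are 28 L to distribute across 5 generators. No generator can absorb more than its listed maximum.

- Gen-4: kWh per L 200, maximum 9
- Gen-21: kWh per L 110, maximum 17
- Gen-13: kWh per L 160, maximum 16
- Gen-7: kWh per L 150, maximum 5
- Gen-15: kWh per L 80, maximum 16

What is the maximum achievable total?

Highest kWh per L first: Gen-4 200 > Gen-13 160 > Gen-7 150 > Gen-21 110 > Gen-15 80.
Gen-4: +9 to 9 (cap) → 19 left.
Give Gen-13 16 to hit its cap of 16 → 3 left.
Only 3 left; Gen-7 takes them to reach 3.
Total = 200×9 + 160×16 + 150×3 = 4810.

4810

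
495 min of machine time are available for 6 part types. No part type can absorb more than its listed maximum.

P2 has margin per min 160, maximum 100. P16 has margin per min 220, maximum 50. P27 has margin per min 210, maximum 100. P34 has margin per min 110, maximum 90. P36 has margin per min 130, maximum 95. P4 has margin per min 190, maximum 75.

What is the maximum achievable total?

Rank by margin per min: P16 220 > P27 210 > P4 190 > P2 160 > P36 130 > P34 110.
P16 takes 50 to reach its cap of 50 — 445 left.
P27 takes 100 to reach its cap of 100 — 345 left.
P4 takes 75 to reach its cap of 75 — 270 left.
Give P2 100 to hit its cap of 100 — 170 left.
Give P36 95 to hit its cap of 95 — 75 left.
Only 75 left; P34 takes them to reach 75.
Total = 160×100 + 220×50 + 210×100 + 110×75 + 130×95 + 190×75 = 82850.

82850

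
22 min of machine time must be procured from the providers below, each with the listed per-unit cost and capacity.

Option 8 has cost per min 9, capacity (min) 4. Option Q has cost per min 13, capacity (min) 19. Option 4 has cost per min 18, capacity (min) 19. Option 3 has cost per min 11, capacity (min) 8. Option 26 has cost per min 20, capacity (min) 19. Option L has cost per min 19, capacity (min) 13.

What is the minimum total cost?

254

Cheapest first:
Option 8 at 9: take all 4 min ; 18 still needed.
Option 3 at 11: take all 8 min ; 10 still needed.
Option Q (13): take the remaining 10 ; done.
Option 4, Option L, Option 26: unused.
Cost = 4×9 + 8×11 + 10×13 = 254.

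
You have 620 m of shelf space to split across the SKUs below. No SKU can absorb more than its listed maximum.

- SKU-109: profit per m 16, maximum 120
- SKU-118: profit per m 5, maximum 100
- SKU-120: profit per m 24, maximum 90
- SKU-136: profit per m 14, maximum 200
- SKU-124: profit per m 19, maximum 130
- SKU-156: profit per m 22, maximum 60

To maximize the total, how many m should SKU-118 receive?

Rank by profit per m: SKU-120 24 > SKU-156 22 > SKU-124 19 > SKU-109 16 > SKU-136 14 > SKU-118 5.
SKU-120 takes 90 to reach its cap of 90 → 530 left.
SKU-156: +60 to 60 (cap) → 470 left.
SKU-124: +130 to 130 (cap) → 340 left.
SKU-109: +120 to 120 (cap) → 220 left.
SKU-136 takes 200 to reach its cap of 200 → 20 left.
SKU-118: +20 (room for 100) → 20. Pool exhausted.

20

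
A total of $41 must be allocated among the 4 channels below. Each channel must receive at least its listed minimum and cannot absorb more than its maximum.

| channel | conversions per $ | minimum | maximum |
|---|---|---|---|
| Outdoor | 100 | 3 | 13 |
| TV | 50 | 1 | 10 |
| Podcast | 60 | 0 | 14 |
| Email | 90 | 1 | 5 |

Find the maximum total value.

3040

Meeting every minimum uses 3+1+0+1 = 5 $, leaving 36.
Rank by conversions per $: Outdoor 100 > Email 90 > Podcast 60 > TV 50.
Outdoor: +10 to 13 (cap) ; 26 left.
Email: +4 to 5 (cap) ; 22 left.
Podcast: +14 to 14 (cap) ; 8 left.
Only 8 left; TV takes them to reach 9.
Total = 100×13 + 50×9 + 60×14 + 90×5 = 3040.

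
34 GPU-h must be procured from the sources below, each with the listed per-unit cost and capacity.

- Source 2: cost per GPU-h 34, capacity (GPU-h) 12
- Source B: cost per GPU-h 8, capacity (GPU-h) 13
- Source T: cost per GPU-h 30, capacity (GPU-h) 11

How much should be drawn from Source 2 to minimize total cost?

Cheapest first:
Source B (8): use full 13 → 21 GPU-h to go.
Source T at 30: take all 11 GPU-h → 10 still needed.
Take 10 from Source 2 at 34 to finish.

10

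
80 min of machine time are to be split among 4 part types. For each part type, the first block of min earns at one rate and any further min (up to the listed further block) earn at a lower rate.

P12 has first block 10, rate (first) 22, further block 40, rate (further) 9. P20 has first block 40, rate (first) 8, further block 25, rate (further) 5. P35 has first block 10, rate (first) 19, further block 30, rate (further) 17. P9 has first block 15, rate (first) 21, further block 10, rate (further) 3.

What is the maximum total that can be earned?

Order all 8 blocks by rate: P12/first 22 > P9/first 21 > P35/first 19 > P35/second 17 > P12/second 9 > P20/first 8 > P20/second 5 > P9/second 3.
Fill P12 first block (10 at 22) → 70 left.
Fill P9 first block (15 at 21) → 55 left.
P35 first at 19: fill all 10 → 45 left.
P35 second at 17: fill all 30 → 15 left.
P12/second: +15 of 40 at 9; pool empty.
Total = 22×10 + 21×15 + 19×10 + 17×30 + 9×15 = 1370.

1370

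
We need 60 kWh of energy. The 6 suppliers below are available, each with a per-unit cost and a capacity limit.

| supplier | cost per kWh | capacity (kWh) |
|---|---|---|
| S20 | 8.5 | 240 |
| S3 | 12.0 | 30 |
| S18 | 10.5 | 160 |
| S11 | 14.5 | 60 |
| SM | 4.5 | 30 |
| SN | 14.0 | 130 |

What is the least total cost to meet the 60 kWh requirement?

390

Use suppliers in increasing cost order.
Take 30 from SM at 4.5 → need 30 more.
Take 30 from S20 at 8.5 to finish.
S18, S3, SN, S11: unused.
Cost = 30×4.5 + 30×8.5 = 390.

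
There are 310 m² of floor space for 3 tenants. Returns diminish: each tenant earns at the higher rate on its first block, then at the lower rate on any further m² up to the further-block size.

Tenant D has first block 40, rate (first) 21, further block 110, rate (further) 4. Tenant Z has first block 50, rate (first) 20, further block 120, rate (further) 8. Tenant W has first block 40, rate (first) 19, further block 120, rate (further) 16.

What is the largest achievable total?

5000

Treat each block as its own option and order by rate: Tenant D/tier1 21 > Tenant Z/tier1 20 > Tenant W/tier1 19 > Tenant W/tier2 16 > Tenant Z/tier2 8 > Tenant D/tier2 4.
Fill Tenant D tier1 block (40 at 21) — 270 left.
Tenant Z/tier1 (20): +50 — 220 left.
Tenant W/tier1 (19): +40 — 180 left.
Tenant W tier2 at 16: fill all 120 — 60 left.
Tenant Z/tier2: +60 of 120 at 8; pool empty.
Total = 21×40 + 20×50 + 19×40 + 16×120 + 8×60 = 5000.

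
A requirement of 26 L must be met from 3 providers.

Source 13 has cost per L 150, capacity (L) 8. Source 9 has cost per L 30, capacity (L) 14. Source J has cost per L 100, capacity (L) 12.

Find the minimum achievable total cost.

Cheapest first:
Take 14 from Source 9 at 30 ; need 12 more.
Source J at 100: take all 12 L ; 0 still needed.
Source 13: unused.
Cost = 14×30 + 12×100 = 1620.

1620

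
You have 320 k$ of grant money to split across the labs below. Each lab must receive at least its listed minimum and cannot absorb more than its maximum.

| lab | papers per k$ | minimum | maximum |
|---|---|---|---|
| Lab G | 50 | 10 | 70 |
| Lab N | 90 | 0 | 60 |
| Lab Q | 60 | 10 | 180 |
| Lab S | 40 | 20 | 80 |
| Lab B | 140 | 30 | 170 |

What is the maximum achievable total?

Meeting every minimum uses 10+0+10+20+30 = 70 k$, leaving 250.
Rank by papers per k$: Lab B 140 > Lab N 90 > Lab Q 60 > Lab G 50 > Lab S 40.
Lab B takes 140 more to reach its cap of 170 → 110 left.
Lab N takes 60 more to reach its cap of 60 → 50 left.
Lab Q: +50 (room for 170) → 60. Pool exhausted.
Total = 50×10 + 90×60 + 60×60 + 40×20 + 140×170 = 34100.

34100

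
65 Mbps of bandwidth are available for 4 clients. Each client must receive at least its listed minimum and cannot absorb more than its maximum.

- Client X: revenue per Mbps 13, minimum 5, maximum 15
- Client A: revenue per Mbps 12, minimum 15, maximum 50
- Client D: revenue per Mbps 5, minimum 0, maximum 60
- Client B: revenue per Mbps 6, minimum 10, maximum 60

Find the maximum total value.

735

Meeting every minimum uses 5+15+0+10 = 30 Mbps, leaving 35.
Highest revenue per Mbps first: Client X 13 > Client A 12 > Client B 6 > Client D 5.
Client X takes 10 more to reach its cap of 15 ; 25 left.
Only 25 left; Client A takes them to reach 40.
Total = 13×15 + 12×40 + 6×10 = 735.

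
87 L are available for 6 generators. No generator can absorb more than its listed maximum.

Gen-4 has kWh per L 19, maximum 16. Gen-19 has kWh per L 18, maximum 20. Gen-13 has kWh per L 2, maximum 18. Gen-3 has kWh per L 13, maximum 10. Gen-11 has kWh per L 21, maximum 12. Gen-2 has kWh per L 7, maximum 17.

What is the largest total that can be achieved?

Rank by kWh per L: Gen-11 21 > Gen-4 19 > Gen-19 18 > Gen-3 13 > Gen-2 7 > Gen-13 2.
Give Gen-11 12 to hit its cap of 12 → 75 left.
Give Gen-4 16 to hit its cap of 16 → 59 left.
Give Gen-19 20 to hit its cap of 20 → 39 left.
Gen-3: +10 to 10 (cap) → 29 left.
Gen-2: +17 to 17 (cap) → 12 left.
Gen-13: +12 (room for 18) → 12. Pool exhausted.
Total = 19×16 + 18×20 + 2×12 + 13×10 + 21×12 + 7×17 = 1189.

1189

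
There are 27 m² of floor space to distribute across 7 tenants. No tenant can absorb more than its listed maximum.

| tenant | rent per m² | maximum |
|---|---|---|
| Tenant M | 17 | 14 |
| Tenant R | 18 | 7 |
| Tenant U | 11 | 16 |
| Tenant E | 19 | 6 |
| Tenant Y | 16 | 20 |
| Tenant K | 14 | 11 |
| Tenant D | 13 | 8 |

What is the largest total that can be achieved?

Highest rent per m² first: Tenant E 19 > Tenant R 18 > Tenant M 17 > Tenant Y 16 > Tenant K 14 > Tenant D 13 > Tenant U 11.
Give Tenant E 6 to hit its cap of 6 ; 21 left.
Tenant R: +7 to 7 (cap) ; 14 left.
Tenant M takes 14 to reach its cap of 14 ; 0 left.
Total = 17×14 + 18×7 + 19×6 = 478.

478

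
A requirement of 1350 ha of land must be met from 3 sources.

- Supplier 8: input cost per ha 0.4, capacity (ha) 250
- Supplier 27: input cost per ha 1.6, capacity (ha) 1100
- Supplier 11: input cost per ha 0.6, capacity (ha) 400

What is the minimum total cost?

1460

Cheapest first:
Supplier 8 at 0.4: take all 250 ha ; 1100 still needed.
Take 400 from Supplier 11 at 0.6 ; need 700 more.
Supplier 27 (1.6): take the remaining 700 ; done.
Cost = 250×0.4 + 400×0.6 + 700×1.6 = 1460.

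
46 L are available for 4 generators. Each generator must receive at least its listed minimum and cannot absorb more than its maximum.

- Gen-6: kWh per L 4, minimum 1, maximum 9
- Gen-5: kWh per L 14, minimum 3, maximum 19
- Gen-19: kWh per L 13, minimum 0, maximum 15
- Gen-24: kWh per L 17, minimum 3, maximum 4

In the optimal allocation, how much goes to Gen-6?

Meeting every minimum uses 1+3+0+3 = 7 L, leaving 39.
Rank by kWh per L: Gen-24 17 > Gen-5 14 > Gen-19 13 > Gen-6 4.
Gen-24: +1 to 4 (cap) → 38 left.
Gen-5 takes 16 more to reach its cap of 19 → 22 left.
Gen-19: +15 to 15 (cap) → 7 left.
Gen-6 has room for 8 more but only 7 remain, so it gets 8.

8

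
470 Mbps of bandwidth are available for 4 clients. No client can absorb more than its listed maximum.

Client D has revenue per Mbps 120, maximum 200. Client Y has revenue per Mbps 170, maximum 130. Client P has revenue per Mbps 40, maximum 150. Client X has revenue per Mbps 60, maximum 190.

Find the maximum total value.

54500

Rank by revenue per Mbps: Client Y 170 > Client D 120 > Client X 60 > Client P 40.
Client Y: +130 to 130 (cap) — 340 left.
Give Client D 200 to hit its cap of 200 — 140 left.
Only 140 left; Client X takes them to reach 140.
Total = 120×200 + 170×130 + 60×140 = 54500.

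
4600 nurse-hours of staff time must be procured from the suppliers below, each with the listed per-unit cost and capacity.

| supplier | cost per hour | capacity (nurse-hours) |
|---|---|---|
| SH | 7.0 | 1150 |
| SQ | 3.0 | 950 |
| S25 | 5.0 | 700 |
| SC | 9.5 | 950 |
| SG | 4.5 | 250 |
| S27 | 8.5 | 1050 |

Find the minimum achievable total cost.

29200

Fill from the cheapest supplier first.
SQ (3.0): use full 950 → 3650 nurse-hours to go.
Take 250 from SG at 4.5 → need 3400 more.
S25 at 5.0: take all 700 nurse-hours → 2700 still needed.
Take 1150 from SH at 7.0 → need 1550 more.
S27 (8.5): use full 1050 → 500 nurse-hours to go.
SC at 9.5: take 500 of its 950 → requirement met.
Cost = 950×3.0 + 250×4.5 + 700×5.0 + 1150×7.0 + 1050×8.5 + 500×9.5 = 29200.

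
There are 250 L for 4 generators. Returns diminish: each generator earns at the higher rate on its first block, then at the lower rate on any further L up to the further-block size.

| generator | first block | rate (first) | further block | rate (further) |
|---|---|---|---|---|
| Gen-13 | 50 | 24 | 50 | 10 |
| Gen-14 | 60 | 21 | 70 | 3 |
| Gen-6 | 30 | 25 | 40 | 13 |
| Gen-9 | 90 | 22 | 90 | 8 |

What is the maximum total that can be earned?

Order all 8 blocks by rate: Gen-6/first 25 > Gen-13/first 24 > Gen-9/first 22 > Gen-14/first 21 > Gen-6/second 13 > Gen-13/second 10 > Gen-9/second 8 > Gen-14/second 3.
Fill Gen-6 first block (30 at 25) → 220 left.
Fill Gen-13 first block (50 at 24) → 170 left.
Gen-9 first at 22: fill all 90 → 80 left.
Gen-14 first at 21: fill all 60 → 20 left.
Gen-6/second: +20 of 40 at 13; pool empty.
Total = 25×30 + 24×50 + 22×90 + 21×60 + 13×20 = 5450.

5450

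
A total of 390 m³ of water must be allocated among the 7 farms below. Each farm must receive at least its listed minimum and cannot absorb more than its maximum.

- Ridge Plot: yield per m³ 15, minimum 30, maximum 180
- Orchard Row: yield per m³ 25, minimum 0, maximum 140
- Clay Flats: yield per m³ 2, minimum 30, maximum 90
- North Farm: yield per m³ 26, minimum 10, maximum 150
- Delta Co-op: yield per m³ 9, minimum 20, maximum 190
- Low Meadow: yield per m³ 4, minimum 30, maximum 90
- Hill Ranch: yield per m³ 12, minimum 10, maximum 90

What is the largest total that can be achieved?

Meeting every minimum uses 30+0+30+10+20+30+10 = 130 m³, leaving 260.
Order the farms by yield per m³: North Farm 26 > Orchard Row 25 > Ridge Plot 15 > Hill Ranch 12 > Delta Co-op 9 > Low Meadow 4 > Clay Flats 2.
North Farm takes 140 more to reach its cap of 150 — 120 left.
Orchard Row: +120 (room for 140) → 120. Pool exhausted.
Total = 15×30 + 25×120 + 2×30 + 26×150 + 9×20 + 4×30 + 12×10 = 7830.

7830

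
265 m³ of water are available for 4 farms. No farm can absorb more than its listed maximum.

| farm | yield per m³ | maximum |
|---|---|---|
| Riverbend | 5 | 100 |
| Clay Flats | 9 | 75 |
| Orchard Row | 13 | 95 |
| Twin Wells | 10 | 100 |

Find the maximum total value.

2865

Order the farms by yield per m³: Orchard Row 13 > Twin Wells 10 > Clay Flats 9 > Riverbend 5.
Orchard Row: +95 to 95 (cap) ; 170 left.
Twin Wells takes 100 to reach its cap of 100 ; 70 left.
Clay Flats has room for 75 but only 70 remain, so it gets 70.
Total = 9×70 + 13×95 + 10×100 = 2865.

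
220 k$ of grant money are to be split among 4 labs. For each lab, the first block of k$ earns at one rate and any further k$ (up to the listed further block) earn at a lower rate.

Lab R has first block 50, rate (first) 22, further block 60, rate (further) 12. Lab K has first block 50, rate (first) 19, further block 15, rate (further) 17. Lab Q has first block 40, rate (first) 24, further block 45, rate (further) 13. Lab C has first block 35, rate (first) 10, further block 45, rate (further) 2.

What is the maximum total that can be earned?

Treat each block as its own option and order by rate: Lab Q/tier1 24 > Lab R/tier1 22 > Lab K/tier1 19 > Lab K/tier2 17 > Lab Q/tier2 13 > Lab R/tier2 12 > Lab C/tier1 10 > Lab C/tier2 2.
Fill Lab Q tier1 block (40 at 24) → 180 left.
Lab R tier1 at 22: fill all 50 → 130 left.
Lab K tier1 at 19: fill all 50 → 80 left.
Lab K tier2 at 17: fill all 15 → 65 left.
Lab Q/tier2 (13): +45 → 20 left.
Lab R tier2 at 12: only 20 left, fill 20.
Total = 24×40 + 22×50 + 19×50 + 17×15 + 13×45 + 12×20 = 4090.

4090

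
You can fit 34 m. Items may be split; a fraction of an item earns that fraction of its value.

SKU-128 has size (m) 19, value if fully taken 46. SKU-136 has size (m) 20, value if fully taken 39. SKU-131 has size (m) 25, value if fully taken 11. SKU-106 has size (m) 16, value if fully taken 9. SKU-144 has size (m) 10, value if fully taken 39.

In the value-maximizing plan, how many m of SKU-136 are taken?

Sort by value density: SKU-144 39/10≈3.9, SKU-128 46/19≈2.42, SKU-136 39/20≈1.95, SKU-106 9/16≈0.562, SKU-131 11/25≈0.44.
Take all of SKU-144 (10 m, value 39) — 24 m left.
SKU-128: take in full, 19 m for value 46 — 5 left.
Fill the last 5 m with part of SKU-136: 5/20 of it earns 9.75.

5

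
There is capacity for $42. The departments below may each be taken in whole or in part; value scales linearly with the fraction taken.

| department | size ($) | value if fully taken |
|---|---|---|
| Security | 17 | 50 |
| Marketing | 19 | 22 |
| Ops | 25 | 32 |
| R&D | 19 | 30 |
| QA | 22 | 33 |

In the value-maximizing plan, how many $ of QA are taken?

Sort by value density: Security 50/17≈2.94, R&D 30/19≈1.58, QA 33/22≈1.5, Ops 32/25≈1.28, Marketing 22/19≈1.16.
Take all of Security (17 $, value 50) → 25 $ left.
Take all of R&D (19 $, value 30) → 6 $ left.
Only 6 $ remain; take 6/22 of QA for value 33×6/22 = 9.

6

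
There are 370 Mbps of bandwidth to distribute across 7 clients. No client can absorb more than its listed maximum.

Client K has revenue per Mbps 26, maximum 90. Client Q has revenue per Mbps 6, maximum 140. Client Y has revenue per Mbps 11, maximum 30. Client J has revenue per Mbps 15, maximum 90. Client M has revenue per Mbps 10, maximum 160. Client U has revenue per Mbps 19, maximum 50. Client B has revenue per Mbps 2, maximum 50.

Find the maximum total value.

Rank by revenue per Mbps: Client K 26 > Client U 19 > Client J 15 > Client Y 11 > Client M 10 > Client Q 6 > Client B 2.
Client K takes 90 to reach its cap of 90 ; 280 left.
Client U: +50 to 50 (cap) ; 230 left.
Client J takes 90 to reach its cap of 90 ; 140 left.
Client Y takes 30 to reach its cap of 30 ; 110 left.
Client M: +110 (room for 160) → 110. Pool exhausted.
Total = 26×90 + 11×30 + 15×90 + 10×110 + 19×50 = 6070.

6070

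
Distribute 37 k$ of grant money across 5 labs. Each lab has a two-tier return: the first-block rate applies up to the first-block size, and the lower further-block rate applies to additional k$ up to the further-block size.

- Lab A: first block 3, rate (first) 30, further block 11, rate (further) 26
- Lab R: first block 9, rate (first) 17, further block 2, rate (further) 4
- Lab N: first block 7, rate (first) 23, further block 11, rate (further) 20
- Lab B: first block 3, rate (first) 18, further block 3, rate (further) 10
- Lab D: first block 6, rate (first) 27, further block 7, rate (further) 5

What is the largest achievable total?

899

Treat each block as its own option and order by rate: Lab A/T1 30 > Lab D/T1 27 > Lab A/T2 26 > Lab N/T1 23 > Lab N/T2 20 > Lab B/T1 18 > Lab R/T1 17 > Lab B/T2 10 > Lab D/T2 5 > Lab R/T2 4.
Fill Lab A T1 block (3 at 30) ; 34 left.
Lab D T1 at 27: fill all 6 ; 28 left.
Lab A/T2 (26): +11 ; 17 left.
Fill Lab N T1 block (7 at 23) ; 10 left.
10 remain; put them into Lab N T2 at 20.
Total = 30×3 + 27×6 + 26×11 + 23×7 + 20×10 = 899.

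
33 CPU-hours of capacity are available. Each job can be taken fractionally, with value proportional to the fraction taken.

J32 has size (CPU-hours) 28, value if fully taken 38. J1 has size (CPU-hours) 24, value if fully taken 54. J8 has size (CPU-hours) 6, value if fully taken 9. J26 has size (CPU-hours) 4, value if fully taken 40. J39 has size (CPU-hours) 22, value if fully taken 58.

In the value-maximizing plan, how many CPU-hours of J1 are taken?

Sort by value density: J26 40/4≈10, J39 58/22≈2.64, J1 54/24≈2.25, J8 9/6≈1.5, J32 38/28≈1.36.
J26: take in full, 4 CPU-hours for value 40 — 29 left.
Take all of J39 (22 CPU-hours, value 58) — 7 CPU-hours left.
7 CPU-hours left: a 7/24 share of J1 gives 54×7/24 = 15.75.

7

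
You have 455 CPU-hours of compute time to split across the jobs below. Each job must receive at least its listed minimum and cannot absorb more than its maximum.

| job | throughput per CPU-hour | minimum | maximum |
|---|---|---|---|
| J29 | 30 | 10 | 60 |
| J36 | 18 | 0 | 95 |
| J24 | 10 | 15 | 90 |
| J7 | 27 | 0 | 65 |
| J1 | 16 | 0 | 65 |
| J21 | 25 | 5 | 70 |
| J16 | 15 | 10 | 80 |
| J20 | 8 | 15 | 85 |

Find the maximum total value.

Meeting every minimum uses 10+0+15+0+0+5+10+15 = 55 CPU-hours, leaving 400.
Rank by throughput per CPU-hour: J29 30 > J7 27 > J21 25 > J36 18 > J1 16 > J16 15 > J24 10 > J20 8.
J29 takes 50 more to reach its cap of 60 — 350 left.
J7 takes 65 more to reach its cap of 65 — 285 left.
J21: +65 to 70 (cap) — 220 left.
Give J36 95 more to hit its cap of 95 — 125 left.
J1 takes 65 more to reach its cap of 65 — 60 left.
J16 has room for 70 more but only 60 remain, so it gets 70.
Total = 30×60 + 18×95 + 10×15 + 27×65 + 16×65 + 25×70 + 15×70 + 8×15 = 9375.

9375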